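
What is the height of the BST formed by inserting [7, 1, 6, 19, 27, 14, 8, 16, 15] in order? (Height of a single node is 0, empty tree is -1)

Insertion order: [7, 1, 6, 19, 27, 14, 8, 16, 15]
Tree (level-order array): [7, 1, 19, None, 6, 14, 27, None, None, 8, 16, None, None, None, None, 15]
Compute height bottom-up (empty subtree = -1):
  height(6) = 1 + max(-1, -1) = 0
  height(1) = 1 + max(-1, 0) = 1
  height(8) = 1 + max(-1, -1) = 0
  height(15) = 1 + max(-1, -1) = 0
  height(16) = 1 + max(0, -1) = 1
  height(14) = 1 + max(0, 1) = 2
  height(27) = 1 + max(-1, -1) = 0
  height(19) = 1 + max(2, 0) = 3
  height(7) = 1 + max(1, 3) = 4
Height = 4


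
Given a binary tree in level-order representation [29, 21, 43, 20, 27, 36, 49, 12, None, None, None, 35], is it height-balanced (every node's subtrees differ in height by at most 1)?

Tree (level-order array): [29, 21, 43, 20, 27, 36, 49, 12, None, None, None, 35]
Definition: a tree is height-balanced if, at every node, |h(left) - h(right)| <= 1 (empty subtree has height -1).
Bottom-up per-node check:
  node 12: h_left=-1, h_right=-1, diff=0 [OK], height=0
  node 20: h_left=0, h_right=-1, diff=1 [OK], height=1
  node 27: h_left=-1, h_right=-1, diff=0 [OK], height=0
  node 21: h_left=1, h_right=0, diff=1 [OK], height=2
  node 35: h_left=-1, h_right=-1, diff=0 [OK], height=0
  node 36: h_left=0, h_right=-1, diff=1 [OK], height=1
  node 49: h_left=-1, h_right=-1, diff=0 [OK], height=0
  node 43: h_left=1, h_right=0, diff=1 [OK], height=2
  node 29: h_left=2, h_right=2, diff=0 [OK], height=3
All nodes satisfy the balance condition.
Result: Balanced


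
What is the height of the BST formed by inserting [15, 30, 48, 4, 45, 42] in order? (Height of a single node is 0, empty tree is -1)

Insertion order: [15, 30, 48, 4, 45, 42]
Tree (level-order array): [15, 4, 30, None, None, None, 48, 45, None, 42]
Compute height bottom-up (empty subtree = -1):
  height(4) = 1 + max(-1, -1) = 0
  height(42) = 1 + max(-1, -1) = 0
  height(45) = 1 + max(0, -1) = 1
  height(48) = 1 + max(1, -1) = 2
  height(30) = 1 + max(-1, 2) = 3
  height(15) = 1 + max(0, 3) = 4
Height = 4


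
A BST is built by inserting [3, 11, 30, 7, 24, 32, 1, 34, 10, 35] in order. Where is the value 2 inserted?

Starting tree (level order): [3, 1, 11, None, None, 7, 30, None, 10, 24, 32, None, None, None, None, None, 34, None, 35]
Insertion path: 3 -> 1
Result: insert 2 as right child of 1
Final tree (level order): [3, 1, 11, None, 2, 7, 30, None, None, None, 10, 24, 32, None, None, None, None, None, 34, None, 35]


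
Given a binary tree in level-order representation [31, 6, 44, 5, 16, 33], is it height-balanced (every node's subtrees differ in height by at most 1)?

Tree (level-order array): [31, 6, 44, 5, 16, 33]
Definition: a tree is height-balanced if, at every node, |h(left) - h(right)| <= 1 (empty subtree has height -1).
Bottom-up per-node check:
  node 5: h_left=-1, h_right=-1, diff=0 [OK], height=0
  node 16: h_left=-1, h_right=-1, diff=0 [OK], height=0
  node 6: h_left=0, h_right=0, diff=0 [OK], height=1
  node 33: h_left=-1, h_right=-1, diff=0 [OK], height=0
  node 44: h_left=0, h_right=-1, diff=1 [OK], height=1
  node 31: h_left=1, h_right=1, diff=0 [OK], height=2
All nodes satisfy the balance condition.
Result: Balanced


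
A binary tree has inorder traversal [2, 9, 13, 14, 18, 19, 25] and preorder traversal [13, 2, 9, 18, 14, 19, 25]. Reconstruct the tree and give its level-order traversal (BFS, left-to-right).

Inorder:  [2, 9, 13, 14, 18, 19, 25]
Preorder: [13, 2, 9, 18, 14, 19, 25]
Algorithm: preorder visits root first, so consume preorder in order;
for each root, split the current inorder slice at that value into
left-subtree inorder and right-subtree inorder, then recurse.
Recursive splits:
  root=13; inorder splits into left=[2, 9], right=[14, 18, 19, 25]
  root=2; inorder splits into left=[], right=[9]
  root=9; inorder splits into left=[], right=[]
  root=18; inorder splits into left=[14], right=[19, 25]
  root=14; inorder splits into left=[], right=[]
  root=19; inorder splits into left=[], right=[25]
  root=25; inorder splits into left=[], right=[]
Reconstructed level-order: [13, 2, 18, 9, 14, 19, 25]


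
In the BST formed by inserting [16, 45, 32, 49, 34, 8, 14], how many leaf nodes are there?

Tree built from: [16, 45, 32, 49, 34, 8, 14]
Tree (level-order array): [16, 8, 45, None, 14, 32, 49, None, None, None, 34]
Rule: A leaf has 0 children.
Per-node child counts:
  node 16: 2 child(ren)
  node 8: 1 child(ren)
  node 14: 0 child(ren)
  node 45: 2 child(ren)
  node 32: 1 child(ren)
  node 34: 0 child(ren)
  node 49: 0 child(ren)
Matching nodes: [14, 34, 49]
Count of leaf nodes: 3


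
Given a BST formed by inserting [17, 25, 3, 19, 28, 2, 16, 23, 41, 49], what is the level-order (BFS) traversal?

Tree insertion order: [17, 25, 3, 19, 28, 2, 16, 23, 41, 49]
Tree (level-order array): [17, 3, 25, 2, 16, 19, 28, None, None, None, None, None, 23, None, 41, None, None, None, 49]
BFS from the root, enqueuing left then right child of each popped node:
  queue [17] -> pop 17, enqueue [3, 25], visited so far: [17]
  queue [3, 25] -> pop 3, enqueue [2, 16], visited so far: [17, 3]
  queue [25, 2, 16] -> pop 25, enqueue [19, 28], visited so far: [17, 3, 25]
  queue [2, 16, 19, 28] -> pop 2, enqueue [none], visited so far: [17, 3, 25, 2]
  queue [16, 19, 28] -> pop 16, enqueue [none], visited so far: [17, 3, 25, 2, 16]
  queue [19, 28] -> pop 19, enqueue [23], visited so far: [17, 3, 25, 2, 16, 19]
  queue [28, 23] -> pop 28, enqueue [41], visited so far: [17, 3, 25, 2, 16, 19, 28]
  queue [23, 41] -> pop 23, enqueue [none], visited so far: [17, 3, 25, 2, 16, 19, 28, 23]
  queue [41] -> pop 41, enqueue [49], visited so far: [17, 3, 25, 2, 16, 19, 28, 23, 41]
  queue [49] -> pop 49, enqueue [none], visited so far: [17, 3, 25, 2, 16, 19, 28, 23, 41, 49]
Result: [17, 3, 25, 2, 16, 19, 28, 23, 41, 49]


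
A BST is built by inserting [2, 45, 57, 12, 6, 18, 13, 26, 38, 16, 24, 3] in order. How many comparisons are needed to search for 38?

Search path for 38: 2 -> 45 -> 12 -> 18 -> 26 -> 38
Found: True
Comparisons: 6


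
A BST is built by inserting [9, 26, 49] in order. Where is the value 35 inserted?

Starting tree (level order): [9, None, 26, None, 49]
Insertion path: 9 -> 26 -> 49
Result: insert 35 as left child of 49
Final tree (level order): [9, None, 26, None, 49, 35]


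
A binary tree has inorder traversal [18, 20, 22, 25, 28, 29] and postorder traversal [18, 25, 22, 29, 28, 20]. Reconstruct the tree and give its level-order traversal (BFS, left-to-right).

Inorder:   [18, 20, 22, 25, 28, 29]
Postorder: [18, 25, 22, 29, 28, 20]
Algorithm: postorder visits root last, so walk postorder right-to-left;
each value is the root of the current inorder slice — split it at that
value, recurse on the right subtree first, then the left.
Recursive splits:
  root=20; inorder splits into left=[18], right=[22, 25, 28, 29]
  root=28; inorder splits into left=[22, 25], right=[29]
  root=29; inorder splits into left=[], right=[]
  root=22; inorder splits into left=[], right=[25]
  root=25; inorder splits into left=[], right=[]
  root=18; inorder splits into left=[], right=[]
Reconstructed level-order: [20, 18, 28, 22, 29, 25]


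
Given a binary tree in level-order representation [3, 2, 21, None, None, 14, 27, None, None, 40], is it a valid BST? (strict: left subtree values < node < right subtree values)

Level-order array: [3, 2, 21, None, None, 14, 27, None, None, 40]
Validate using subtree bounds (lo, hi): at each node, require lo < value < hi,
then recurse left with hi=value and right with lo=value.
Preorder trace (stopping at first violation):
  at node 3 with bounds (-inf, +inf): OK
  at node 2 with bounds (-inf, 3): OK
  at node 21 with bounds (3, +inf): OK
  at node 14 with bounds (3, 21): OK
  at node 27 with bounds (21, +inf): OK
  at node 40 with bounds (21, 27): VIOLATION
Node 40 violates its bound: not (21 < 40 < 27).
Result: Not a valid BST


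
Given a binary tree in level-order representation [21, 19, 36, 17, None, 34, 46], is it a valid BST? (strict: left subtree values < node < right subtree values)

Level-order array: [21, 19, 36, 17, None, 34, 46]
Validate using subtree bounds (lo, hi): at each node, require lo < value < hi,
then recurse left with hi=value and right with lo=value.
Preorder trace (stopping at first violation):
  at node 21 with bounds (-inf, +inf): OK
  at node 19 with bounds (-inf, 21): OK
  at node 17 with bounds (-inf, 19): OK
  at node 36 with bounds (21, +inf): OK
  at node 34 with bounds (21, 36): OK
  at node 46 with bounds (36, +inf): OK
No violation found at any node.
Result: Valid BST


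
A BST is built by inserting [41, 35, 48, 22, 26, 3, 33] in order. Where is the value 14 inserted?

Starting tree (level order): [41, 35, 48, 22, None, None, None, 3, 26, None, None, None, 33]
Insertion path: 41 -> 35 -> 22 -> 3
Result: insert 14 as right child of 3
Final tree (level order): [41, 35, 48, 22, None, None, None, 3, 26, None, 14, None, 33]


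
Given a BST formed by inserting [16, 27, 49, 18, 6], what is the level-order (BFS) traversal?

Tree insertion order: [16, 27, 49, 18, 6]
Tree (level-order array): [16, 6, 27, None, None, 18, 49]
BFS from the root, enqueuing left then right child of each popped node:
  queue [16] -> pop 16, enqueue [6, 27], visited so far: [16]
  queue [6, 27] -> pop 6, enqueue [none], visited so far: [16, 6]
  queue [27] -> pop 27, enqueue [18, 49], visited so far: [16, 6, 27]
  queue [18, 49] -> pop 18, enqueue [none], visited so far: [16, 6, 27, 18]
  queue [49] -> pop 49, enqueue [none], visited so far: [16, 6, 27, 18, 49]
Result: [16, 6, 27, 18, 49]


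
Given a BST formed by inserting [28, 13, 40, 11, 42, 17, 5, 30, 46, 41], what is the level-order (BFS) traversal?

Tree insertion order: [28, 13, 40, 11, 42, 17, 5, 30, 46, 41]
Tree (level-order array): [28, 13, 40, 11, 17, 30, 42, 5, None, None, None, None, None, 41, 46]
BFS from the root, enqueuing left then right child of each popped node:
  queue [28] -> pop 28, enqueue [13, 40], visited so far: [28]
  queue [13, 40] -> pop 13, enqueue [11, 17], visited so far: [28, 13]
  queue [40, 11, 17] -> pop 40, enqueue [30, 42], visited so far: [28, 13, 40]
  queue [11, 17, 30, 42] -> pop 11, enqueue [5], visited so far: [28, 13, 40, 11]
  queue [17, 30, 42, 5] -> pop 17, enqueue [none], visited so far: [28, 13, 40, 11, 17]
  queue [30, 42, 5] -> pop 30, enqueue [none], visited so far: [28, 13, 40, 11, 17, 30]
  queue [42, 5] -> pop 42, enqueue [41, 46], visited so far: [28, 13, 40, 11, 17, 30, 42]
  queue [5, 41, 46] -> pop 5, enqueue [none], visited so far: [28, 13, 40, 11, 17, 30, 42, 5]
  queue [41, 46] -> pop 41, enqueue [none], visited so far: [28, 13, 40, 11, 17, 30, 42, 5, 41]
  queue [46] -> pop 46, enqueue [none], visited so far: [28, 13, 40, 11, 17, 30, 42, 5, 41, 46]
Result: [28, 13, 40, 11, 17, 30, 42, 5, 41, 46]


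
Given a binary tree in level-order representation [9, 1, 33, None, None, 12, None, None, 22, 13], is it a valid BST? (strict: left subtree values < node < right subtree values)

Level-order array: [9, 1, 33, None, None, 12, None, None, 22, 13]
Validate using subtree bounds (lo, hi): at each node, require lo < value < hi,
then recurse left with hi=value and right with lo=value.
Preorder trace (stopping at first violation):
  at node 9 with bounds (-inf, +inf): OK
  at node 1 with bounds (-inf, 9): OK
  at node 33 with bounds (9, +inf): OK
  at node 12 with bounds (9, 33): OK
  at node 22 with bounds (12, 33): OK
  at node 13 with bounds (12, 22): OK
No violation found at any node.
Result: Valid BST


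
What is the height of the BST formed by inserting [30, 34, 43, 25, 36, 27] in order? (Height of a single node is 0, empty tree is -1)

Insertion order: [30, 34, 43, 25, 36, 27]
Tree (level-order array): [30, 25, 34, None, 27, None, 43, None, None, 36]
Compute height bottom-up (empty subtree = -1):
  height(27) = 1 + max(-1, -1) = 0
  height(25) = 1 + max(-1, 0) = 1
  height(36) = 1 + max(-1, -1) = 0
  height(43) = 1 + max(0, -1) = 1
  height(34) = 1 + max(-1, 1) = 2
  height(30) = 1 + max(1, 2) = 3
Height = 3


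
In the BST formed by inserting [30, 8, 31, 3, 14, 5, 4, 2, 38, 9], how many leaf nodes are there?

Tree built from: [30, 8, 31, 3, 14, 5, 4, 2, 38, 9]
Tree (level-order array): [30, 8, 31, 3, 14, None, 38, 2, 5, 9, None, None, None, None, None, 4]
Rule: A leaf has 0 children.
Per-node child counts:
  node 30: 2 child(ren)
  node 8: 2 child(ren)
  node 3: 2 child(ren)
  node 2: 0 child(ren)
  node 5: 1 child(ren)
  node 4: 0 child(ren)
  node 14: 1 child(ren)
  node 9: 0 child(ren)
  node 31: 1 child(ren)
  node 38: 0 child(ren)
Matching nodes: [2, 4, 9, 38]
Count of leaf nodes: 4


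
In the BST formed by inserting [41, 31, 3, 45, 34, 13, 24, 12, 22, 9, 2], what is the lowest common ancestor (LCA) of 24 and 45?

Tree insertion order: [41, 31, 3, 45, 34, 13, 24, 12, 22, 9, 2]
Tree (level-order array): [41, 31, 45, 3, 34, None, None, 2, 13, None, None, None, None, 12, 24, 9, None, 22]
In a BST, the LCA of p=24, q=45 is the first node v on the
root-to-leaf path with p <= v <= q (go left if both < v, right if both > v).
Walk from root:
  at 41: 24 <= 41 <= 45, this is the LCA
LCA = 41


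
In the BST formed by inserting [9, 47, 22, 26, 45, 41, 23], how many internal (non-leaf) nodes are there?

Tree built from: [9, 47, 22, 26, 45, 41, 23]
Tree (level-order array): [9, None, 47, 22, None, None, 26, 23, 45, None, None, 41]
Rule: An internal node has at least one child.
Per-node child counts:
  node 9: 1 child(ren)
  node 47: 1 child(ren)
  node 22: 1 child(ren)
  node 26: 2 child(ren)
  node 23: 0 child(ren)
  node 45: 1 child(ren)
  node 41: 0 child(ren)
Matching nodes: [9, 47, 22, 26, 45]
Count of internal (non-leaf) nodes: 5


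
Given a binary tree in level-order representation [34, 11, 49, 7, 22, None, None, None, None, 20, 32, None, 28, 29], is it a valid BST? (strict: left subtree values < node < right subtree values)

Level-order array: [34, 11, 49, 7, 22, None, None, None, None, 20, 32, None, 28, 29]
Validate using subtree bounds (lo, hi): at each node, require lo < value < hi,
then recurse left with hi=value and right with lo=value.
Preorder trace (stopping at first violation):
  at node 34 with bounds (-inf, +inf): OK
  at node 11 with bounds (-inf, 34): OK
  at node 7 with bounds (-inf, 11): OK
  at node 22 with bounds (11, 34): OK
  at node 20 with bounds (11, 22): OK
  at node 28 with bounds (20, 22): VIOLATION
Node 28 violates its bound: not (20 < 28 < 22).
Result: Not a valid BST


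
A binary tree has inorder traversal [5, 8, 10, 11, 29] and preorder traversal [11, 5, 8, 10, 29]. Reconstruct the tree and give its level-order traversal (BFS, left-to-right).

Inorder:  [5, 8, 10, 11, 29]
Preorder: [11, 5, 8, 10, 29]
Algorithm: preorder visits root first, so consume preorder in order;
for each root, split the current inorder slice at that value into
left-subtree inorder and right-subtree inorder, then recurse.
Recursive splits:
  root=11; inorder splits into left=[5, 8, 10], right=[29]
  root=5; inorder splits into left=[], right=[8, 10]
  root=8; inorder splits into left=[], right=[10]
  root=10; inorder splits into left=[], right=[]
  root=29; inorder splits into left=[], right=[]
Reconstructed level-order: [11, 5, 29, 8, 10]


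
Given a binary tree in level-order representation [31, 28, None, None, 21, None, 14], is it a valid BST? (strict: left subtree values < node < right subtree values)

Level-order array: [31, 28, None, None, 21, None, 14]
Validate using subtree bounds (lo, hi): at each node, require lo < value < hi,
then recurse left with hi=value and right with lo=value.
Preorder trace (stopping at first violation):
  at node 31 with bounds (-inf, +inf): OK
  at node 28 with bounds (-inf, 31): OK
  at node 21 with bounds (28, 31): VIOLATION
Node 21 violates its bound: not (28 < 21 < 31).
Result: Not a valid BST


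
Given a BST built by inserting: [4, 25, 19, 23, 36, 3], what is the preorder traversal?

Tree insertion order: [4, 25, 19, 23, 36, 3]
Tree (level-order array): [4, 3, 25, None, None, 19, 36, None, 23]
Preorder traversal: [4, 3, 25, 19, 23, 36]


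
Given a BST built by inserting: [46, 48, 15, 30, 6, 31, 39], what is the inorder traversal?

Tree insertion order: [46, 48, 15, 30, 6, 31, 39]
Tree (level-order array): [46, 15, 48, 6, 30, None, None, None, None, None, 31, None, 39]
Inorder traversal: [6, 15, 30, 31, 39, 46, 48]


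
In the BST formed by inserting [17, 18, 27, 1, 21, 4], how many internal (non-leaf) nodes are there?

Tree built from: [17, 18, 27, 1, 21, 4]
Tree (level-order array): [17, 1, 18, None, 4, None, 27, None, None, 21]
Rule: An internal node has at least one child.
Per-node child counts:
  node 17: 2 child(ren)
  node 1: 1 child(ren)
  node 4: 0 child(ren)
  node 18: 1 child(ren)
  node 27: 1 child(ren)
  node 21: 0 child(ren)
Matching nodes: [17, 1, 18, 27]
Count of internal (non-leaf) nodes: 4


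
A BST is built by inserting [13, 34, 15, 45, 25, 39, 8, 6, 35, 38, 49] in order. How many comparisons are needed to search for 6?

Search path for 6: 13 -> 8 -> 6
Found: True
Comparisons: 3


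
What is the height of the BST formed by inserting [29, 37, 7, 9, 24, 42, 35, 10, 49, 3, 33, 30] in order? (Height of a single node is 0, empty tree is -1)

Insertion order: [29, 37, 7, 9, 24, 42, 35, 10, 49, 3, 33, 30]
Tree (level-order array): [29, 7, 37, 3, 9, 35, 42, None, None, None, 24, 33, None, None, 49, 10, None, 30]
Compute height bottom-up (empty subtree = -1):
  height(3) = 1 + max(-1, -1) = 0
  height(10) = 1 + max(-1, -1) = 0
  height(24) = 1 + max(0, -1) = 1
  height(9) = 1 + max(-1, 1) = 2
  height(7) = 1 + max(0, 2) = 3
  height(30) = 1 + max(-1, -1) = 0
  height(33) = 1 + max(0, -1) = 1
  height(35) = 1 + max(1, -1) = 2
  height(49) = 1 + max(-1, -1) = 0
  height(42) = 1 + max(-1, 0) = 1
  height(37) = 1 + max(2, 1) = 3
  height(29) = 1 + max(3, 3) = 4
Height = 4


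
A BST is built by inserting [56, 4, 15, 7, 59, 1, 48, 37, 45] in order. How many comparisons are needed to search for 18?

Search path for 18: 56 -> 4 -> 15 -> 48 -> 37
Found: False
Comparisons: 5


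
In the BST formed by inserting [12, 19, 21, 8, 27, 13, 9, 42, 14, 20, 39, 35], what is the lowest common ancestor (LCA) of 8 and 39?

Tree insertion order: [12, 19, 21, 8, 27, 13, 9, 42, 14, 20, 39, 35]
Tree (level-order array): [12, 8, 19, None, 9, 13, 21, None, None, None, 14, 20, 27, None, None, None, None, None, 42, 39, None, 35]
In a BST, the LCA of p=8, q=39 is the first node v on the
root-to-leaf path with p <= v <= q (go left if both < v, right if both > v).
Walk from root:
  at 12: 8 <= 12 <= 39, this is the LCA
LCA = 12


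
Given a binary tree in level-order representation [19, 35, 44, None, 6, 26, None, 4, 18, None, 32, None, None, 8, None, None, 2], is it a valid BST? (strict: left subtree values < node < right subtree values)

Level-order array: [19, 35, 44, None, 6, 26, None, 4, 18, None, 32, None, None, 8, None, None, 2]
Validate using subtree bounds (lo, hi): at each node, require lo < value < hi,
then recurse left with hi=value and right with lo=value.
Preorder trace (stopping at first violation):
  at node 19 with bounds (-inf, +inf): OK
  at node 35 with bounds (-inf, 19): VIOLATION
Node 35 violates its bound: not (-inf < 35 < 19).
Result: Not a valid BST


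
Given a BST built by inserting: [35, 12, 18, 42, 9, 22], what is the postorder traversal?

Tree insertion order: [35, 12, 18, 42, 9, 22]
Tree (level-order array): [35, 12, 42, 9, 18, None, None, None, None, None, 22]
Postorder traversal: [9, 22, 18, 12, 42, 35]


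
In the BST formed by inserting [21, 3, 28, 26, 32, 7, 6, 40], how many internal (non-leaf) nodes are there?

Tree built from: [21, 3, 28, 26, 32, 7, 6, 40]
Tree (level-order array): [21, 3, 28, None, 7, 26, 32, 6, None, None, None, None, 40]
Rule: An internal node has at least one child.
Per-node child counts:
  node 21: 2 child(ren)
  node 3: 1 child(ren)
  node 7: 1 child(ren)
  node 6: 0 child(ren)
  node 28: 2 child(ren)
  node 26: 0 child(ren)
  node 32: 1 child(ren)
  node 40: 0 child(ren)
Matching nodes: [21, 3, 7, 28, 32]
Count of internal (non-leaf) nodes: 5


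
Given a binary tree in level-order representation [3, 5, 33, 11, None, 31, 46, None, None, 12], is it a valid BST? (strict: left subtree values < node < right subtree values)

Level-order array: [3, 5, 33, 11, None, 31, 46, None, None, 12]
Validate using subtree bounds (lo, hi): at each node, require lo < value < hi,
then recurse left with hi=value and right with lo=value.
Preorder trace (stopping at first violation):
  at node 3 with bounds (-inf, +inf): OK
  at node 5 with bounds (-inf, 3): VIOLATION
Node 5 violates its bound: not (-inf < 5 < 3).
Result: Not a valid BST


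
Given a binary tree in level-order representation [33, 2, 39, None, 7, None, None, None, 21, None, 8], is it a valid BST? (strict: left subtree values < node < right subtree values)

Level-order array: [33, 2, 39, None, 7, None, None, None, 21, None, 8]
Validate using subtree bounds (lo, hi): at each node, require lo < value < hi,
then recurse left with hi=value and right with lo=value.
Preorder trace (stopping at first violation):
  at node 33 with bounds (-inf, +inf): OK
  at node 2 with bounds (-inf, 33): OK
  at node 7 with bounds (2, 33): OK
  at node 21 with bounds (7, 33): OK
  at node 8 with bounds (21, 33): VIOLATION
Node 8 violates its bound: not (21 < 8 < 33).
Result: Not a valid BST


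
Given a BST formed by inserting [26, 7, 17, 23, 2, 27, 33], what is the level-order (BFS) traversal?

Tree insertion order: [26, 7, 17, 23, 2, 27, 33]
Tree (level-order array): [26, 7, 27, 2, 17, None, 33, None, None, None, 23]
BFS from the root, enqueuing left then right child of each popped node:
  queue [26] -> pop 26, enqueue [7, 27], visited so far: [26]
  queue [7, 27] -> pop 7, enqueue [2, 17], visited so far: [26, 7]
  queue [27, 2, 17] -> pop 27, enqueue [33], visited so far: [26, 7, 27]
  queue [2, 17, 33] -> pop 2, enqueue [none], visited so far: [26, 7, 27, 2]
  queue [17, 33] -> pop 17, enqueue [23], visited so far: [26, 7, 27, 2, 17]
  queue [33, 23] -> pop 33, enqueue [none], visited so far: [26, 7, 27, 2, 17, 33]
  queue [23] -> pop 23, enqueue [none], visited so far: [26, 7, 27, 2, 17, 33, 23]
Result: [26, 7, 27, 2, 17, 33, 23]


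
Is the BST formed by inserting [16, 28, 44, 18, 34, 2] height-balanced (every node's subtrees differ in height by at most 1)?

Tree (level-order array): [16, 2, 28, None, None, 18, 44, None, None, 34]
Definition: a tree is height-balanced if, at every node, |h(left) - h(right)| <= 1 (empty subtree has height -1).
Bottom-up per-node check:
  node 2: h_left=-1, h_right=-1, diff=0 [OK], height=0
  node 18: h_left=-1, h_right=-1, diff=0 [OK], height=0
  node 34: h_left=-1, h_right=-1, diff=0 [OK], height=0
  node 44: h_left=0, h_right=-1, diff=1 [OK], height=1
  node 28: h_left=0, h_right=1, diff=1 [OK], height=2
  node 16: h_left=0, h_right=2, diff=2 [FAIL (|0-2|=2 > 1)], height=3
Node 16 violates the condition: |0 - 2| = 2 > 1.
Result: Not balanced


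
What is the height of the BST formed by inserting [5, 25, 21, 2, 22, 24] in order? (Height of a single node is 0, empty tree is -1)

Insertion order: [5, 25, 21, 2, 22, 24]
Tree (level-order array): [5, 2, 25, None, None, 21, None, None, 22, None, 24]
Compute height bottom-up (empty subtree = -1):
  height(2) = 1 + max(-1, -1) = 0
  height(24) = 1 + max(-1, -1) = 0
  height(22) = 1 + max(-1, 0) = 1
  height(21) = 1 + max(-1, 1) = 2
  height(25) = 1 + max(2, -1) = 3
  height(5) = 1 + max(0, 3) = 4
Height = 4


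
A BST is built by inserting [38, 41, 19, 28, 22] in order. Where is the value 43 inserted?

Starting tree (level order): [38, 19, 41, None, 28, None, None, 22]
Insertion path: 38 -> 41
Result: insert 43 as right child of 41
Final tree (level order): [38, 19, 41, None, 28, None, 43, 22]


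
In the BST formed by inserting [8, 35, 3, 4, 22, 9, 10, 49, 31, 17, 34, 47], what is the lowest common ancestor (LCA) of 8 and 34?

Tree insertion order: [8, 35, 3, 4, 22, 9, 10, 49, 31, 17, 34, 47]
Tree (level-order array): [8, 3, 35, None, 4, 22, 49, None, None, 9, 31, 47, None, None, 10, None, 34, None, None, None, 17]
In a BST, the LCA of p=8, q=34 is the first node v on the
root-to-leaf path with p <= v <= q (go left if both < v, right if both > v).
Walk from root:
  at 8: 8 <= 8 <= 34, this is the LCA
LCA = 8


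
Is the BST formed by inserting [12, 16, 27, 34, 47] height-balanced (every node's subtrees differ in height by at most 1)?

Tree (level-order array): [12, None, 16, None, 27, None, 34, None, 47]
Definition: a tree is height-balanced if, at every node, |h(left) - h(right)| <= 1 (empty subtree has height -1).
Bottom-up per-node check:
  node 47: h_left=-1, h_right=-1, diff=0 [OK], height=0
  node 34: h_left=-1, h_right=0, diff=1 [OK], height=1
  node 27: h_left=-1, h_right=1, diff=2 [FAIL (|-1-1|=2 > 1)], height=2
  node 16: h_left=-1, h_right=2, diff=3 [FAIL (|-1-2|=3 > 1)], height=3
  node 12: h_left=-1, h_right=3, diff=4 [FAIL (|-1-3|=4 > 1)], height=4
Node 27 violates the condition: |-1 - 1| = 2 > 1.
Result: Not balanced


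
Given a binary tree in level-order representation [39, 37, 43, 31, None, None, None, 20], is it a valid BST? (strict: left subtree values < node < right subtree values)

Level-order array: [39, 37, 43, 31, None, None, None, 20]
Validate using subtree bounds (lo, hi): at each node, require lo < value < hi,
then recurse left with hi=value and right with lo=value.
Preorder trace (stopping at first violation):
  at node 39 with bounds (-inf, +inf): OK
  at node 37 with bounds (-inf, 39): OK
  at node 31 with bounds (-inf, 37): OK
  at node 20 with bounds (-inf, 31): OK
  at node 43 with bounds (39, +inf): OK
No violation found at any node.
Result: Valid BST


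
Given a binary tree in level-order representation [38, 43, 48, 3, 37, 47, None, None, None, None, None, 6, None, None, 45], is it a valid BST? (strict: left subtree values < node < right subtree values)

Level-order array: [38, 43, 48, 3, 37, 47, None, None, None, None, None, 6, None, None, 45]
Validate using subtree bounds (lo, hi): at each node, require lo < value < hi,
then recurse left with hi=value and right with lo=value.
Preorder trace (stopping at first violation):
  at node 38 with bounds (-inf, +inf): OK
  at node 43 with bounds (-inf, 38): VIOLATION
Node 43 violates its bound: not (-inf < 43 < 38).
Result: Not a valid BST


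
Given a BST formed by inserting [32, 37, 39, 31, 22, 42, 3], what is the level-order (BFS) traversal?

Tree insertion order: [32, 37, 39, 31, 22, 42, 3]
Tree (level-order array): [32, 31, 37, 22, None, None, 39, 3, None, None, 42]
BFS from the root, enqueuing left then right child of each popped node:
  queue [32] -> pop 32, enqueue [31, 37], visited so far: [32]
  queue [31, 37] -> pop 31, enqueue [22], visited so far: [32, 31]
  queue [37, 22] -> pop 37, enqueue [39], visited so far: [32, 31, 37]
  queue [22, 39] -> pop 22, enqueue [3], visited so far: [32, 31, 37, 22]
  queue [39, 3] -> pop 39, enqueue [42], visited so far: [32, 31, 37, 22, 39]
  queue [3, 42] -> pop 3, enqueue [none], visited so far: [32, 31, 37, 22, 39, 3]
  queue [42] -> pop 42, enqueue [none], visited so far: [32, 31, 37, 22, 39, 3, 42]
Result: [32, 31, 37, 22, 39, 3, 42]


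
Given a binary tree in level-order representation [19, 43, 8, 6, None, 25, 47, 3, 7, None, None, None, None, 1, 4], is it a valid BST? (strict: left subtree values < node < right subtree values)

Level-order array: [19, 43, 8, 6, None, 25, 47, 3, 7, None, None, None, None, 1, 4]
Validate using subtree bounds (lo, hi): at each node, require lo < value < hi,
then recurse left with hi=value and right with lo=value.
Preorder trace (stopping at first violation):
  at node 19 with bounds (-inf, +inf): OK
  at node 43 with bounds (-inf, 19): VIOLATION
Node 43 violates its bound: not (-inf < 43 < 19).
Result: Not a valid BST


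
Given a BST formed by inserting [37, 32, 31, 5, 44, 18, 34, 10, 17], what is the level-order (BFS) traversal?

Tree insertion order: [37, 32, 31, 5, 44, 18, 34, 10, 17]
Tree (level-order array): [37, 32, 44, 31, 34, None, None, 5, None, None, None, None, 18, 10, None, None, 17]
BFS from the root, enqueuing left then right child of each popped node:
  queue [37] -> pop 37, enqueue [32, 44], visited so far: [37]
  queue [32, 44] -> pop 32, enqueue [31, 34], visited so far: [37, 32]
  queue [44, 31, 34] -> pop 44, enqueue [none], visited so far: [37, 32, 44]
  queue [31, 34] -> pop 31, enqueue [5], visited so far: [37, 32, 44, 31]
  queue [34, 5] -> pop 34, enqueue [none], visited so far: [37, 32, 44, 31, 34]
  queue [5] -> pop 5, enqueue [18], visited so far: [37, 32, 44, 31, 34, 5]
  queue [18] -> pop 18, enqueue [10], visited so far: [37, 32, 44, 31, 34, 5, 18]
  queue [10] -> pop 10, enqueue [17], visited so far: [37, 32, 44, 31, 34, 5, 18, 10]
  queue [17] -> pop 17, enqueue [none], visited so far: [37, 32, 44, 31, 34, 5, 18, 10, 17]
Result: [37, 32, 44, 31, 34, 5, 18, 10, 17]


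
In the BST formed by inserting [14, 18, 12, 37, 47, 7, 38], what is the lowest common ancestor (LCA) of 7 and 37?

Tree insertion order: [14, 18, 12, 37, 47, 7, 38]
Tree (level-order array): [14, 12, 18, 7, None, None, 37, None, None, None, 47, 38]
In a BST, the LCA of p=7, q=37 is the first node v on the
root-to-leaf path with p <= v <= q (go left if both < v, right if both > v).
Walk from root:
  at 14: 7 <= 14 <= 37, this is the LCA
LCA = 14


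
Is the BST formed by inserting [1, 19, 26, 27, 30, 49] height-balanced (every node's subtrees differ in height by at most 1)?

Tree (level-order array): [1, None, 19, None, 26, None, 27, None, 30, None, 49]
Definition: a tree is height-balanced if, at every node, |h(left) - h(right)| <= 1 (empty subtree has height -1).
Bottom-up per-node check:
  node 49: h_left=-1, h_right=-1, diff=0 [OK], height=0
  node 30: h_left=-1, h_right=0, diff=1 [OK], height=1
  node 27: h_left=-1, h_right=1, diff=2 [FAIL (|-1-1|=2 > 1)], height=2
  node 26: h_left=-1, h_right=2, diff=3 [FAIL (|-1-2|=3 > 1)], height=3
  node 19: h_left=-1, h_right=3, diff=4 [FAIL (|-1-3|=4 > 1)], height=4
  node 1: h_left=-1, h_right=4, diff=5 [FAIL (|-1-4|=5 > 1)], height=5
Node 27 violates the condition: |-1 - 1| = 2 > 1.
Result: Not balanced


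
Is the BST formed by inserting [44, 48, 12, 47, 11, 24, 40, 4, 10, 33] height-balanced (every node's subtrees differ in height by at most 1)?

Tree (level-order array): [44, 12, 48, 11, 24, 47, None, 4, None, None, 40, None, None, None, 10, 33]
Definition: a tree is height-balanced if, at every node, |h(left) - h(right)| <= 1 (empty subtree has height -1).
Bottom-up per-node check:
  node 10: h_left=-1, h_right=-1, diff=0 [OK], height=0
  node 4: h_left=-1, h_right=0, diff=1 [OK], height=1
  node 11: h_left=1, h_right=-1, diff=2 [FAIL (|1--1|=2 > 1)], height=2
  node 33: h_left=-1, h_right=-1, diff=0 [OK], height=0
  node 40: h_left=0, h_right=-1, diff=1 [OK], height=1
  node 24: h_left=-1, h_right=1, diff=2 [FAIL (|-1-1|=2 > 1)], height=2
  node 12: h_left=2, h_right=2, diff=0 [OK], height=3
  node 47: h_left=-1, h_right=-1, diff=0 [OK], height=0
  node 48: h_left=0, h_right=-1, diff=1 [OK], height=1
  node 44: h_left=3, h_right=1, diff=2 [FAIL (|3-1|=2 > 1)], height=4
Node 11 violates the condition: |1 - -1| = 2 > 1.
Result: Not balanced


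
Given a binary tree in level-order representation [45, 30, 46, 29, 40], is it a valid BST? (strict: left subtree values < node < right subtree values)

Level-order array: [45, 30, 46, 29, 40]
Validate using subtree bounds (lo, hi): at each node, require lo < value < hi,
then recurse left with hi=value and right with lo=value.
Preorder trace (stopping at first violation):
  at node 45 with bounds (-inf, +inf): OK
  at node 30 with bounds (-inf, 45): OK
  at node 29 with bounds (-inf, 30): OK
  at node 40 with bounds (30, 45): OK
  at node 46 with bounds (45, +inf): OK
No violation found at any node.
Result: Valid BST


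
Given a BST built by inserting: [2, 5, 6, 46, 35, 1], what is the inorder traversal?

Tree insertion order: [2, 5, 6, 46, 35, 1]
Tree (level-order array): [2, 1, 5, None, None, None, 6, None, 46, 35]
Inorder traversal: [1, 2, 5, 6, 35, 46]


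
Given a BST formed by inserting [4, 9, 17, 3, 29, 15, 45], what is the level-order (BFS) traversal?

Tree insertion order: [4, 9, 17, 3, 29, 15, 45]
Tree (level-order array): [4, 3, 9, None, None, None, 17, 15, 29, None, None, None, 45]
BFS from the root, enqueuing left then right child of each popped node:
  queue [4] -> pop 4, enqueue [3, 9], visited so far: [4]
  queue [3, 9] -> pop 3, enqueue [none], visited so far: [4, 3]
  queue [9] -> pop 9, enqueue [17], visited so far: [4, 3, 9]
  queue [17] -> pop 17, enqueue [15, 29], visited so far: [4, 3, 9, 17]
  queue [15, 29] -> pop 15, enqueue [none], visited so far: [4, 3, 9, 17, 15]
  queue [29] -> pop 29, enqueue [45], visited so far: [4, 3, 9, 17, 15, 29]
  queue [45] -> pop 45, enqueue [none], visited so far: [4, 3, 9, 17, 15, 29, 45]
Result: [4, 3, 9, 17, 15, 29, 45]


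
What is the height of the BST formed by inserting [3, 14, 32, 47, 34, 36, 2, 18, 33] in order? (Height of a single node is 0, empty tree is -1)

Insertion order: [3, 14, 32, 47, 34, 36, 2, 18, 33]
Tree (level-order array): [3, 2, 14, None, None, None, 32, 18, 47, None, None, 34, None, 33, 36]
Compute height bottom-up (empty subtree = -1):
  height(2) = 1 + max(-1, -1) = 0
  height(18) = 1 + max(-1, -1) = 0
  height(33) = 1 + max(-1, -1) = 0
  height(36) = 1 + max(-1, -1) = 0
  height(34) = 1 + max(0, 0) = 1
  height(47) = 1 + max(1, -1) = 2
  height(32) = 1 + max(0, 2) = 3
  height(14) = 1 + max(-1, 3) = 4
  height(3) = 1 + max(0, 4) = 5
Height = 5


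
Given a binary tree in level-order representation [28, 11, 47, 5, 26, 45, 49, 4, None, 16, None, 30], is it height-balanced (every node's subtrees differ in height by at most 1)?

Tree (level-order array): [28, 11, 47, 5, 26, 45, 49, 4, None, 16, None, 30]
Definition: a tree is height-balanced if, at every node, |h(left) - h(right)| <= 1 (empty subtree has height -1).
Bottom-up per-node check:
  node 4: h_left=-1, h_right=-1, diff=0 [OK], height=0
  node 5: h_left=0, h_right=-1, diff=1 [OK], height=1
  node 16: h_left=-1, h_right=-1, diff=0 [OK], height=0
  node 26: h_left=0, h_right=-1, diff=1 [OK], height=1
  node 11: h_left=1, h_right=1, diff=0 [OK], height=2
  node 30: h_left=-1, h_right=-1, diff=0 [OK], height=0
  node 45: h_left=0, h_right=-1, diff=1 [OK], height=1
  node 49: h_left=-1, h_right=-1, diff=0 [OK], height=0
  node 47: h_left=1, h_right=0, diff=1 [OK], height=2
  node 28: h_left=2, h_right=2, diff=0 [OK], height=3
All nodes satisfy the balance condition.
Result: Balanced


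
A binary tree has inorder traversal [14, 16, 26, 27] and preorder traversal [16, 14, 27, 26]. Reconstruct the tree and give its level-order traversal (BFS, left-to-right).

Inorder:  [14, 16, 26, 27]
Preorder: [16, 14, 27, 26]
Algorithm: preorder visits root first, so consume preorder in order;
for each root, split the current inorder slice at that value into
left-subtree inorder and right-subtree inorder, then recurse.
Recursive splits:
  root=16; inorder splits into left=[14], right=[26, 27]
  root=14; inorder splits into left=[], right=[]
  root=27; inorder splits into left=[26], right=[]
  root=26; inorder splits into left=[], right=[]
Reconstructed level-order: [16, 14, 27, 26]


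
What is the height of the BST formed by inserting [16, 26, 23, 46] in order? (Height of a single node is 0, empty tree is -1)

Insertion order: [16, 26, 23, 46]
Tree (level-order array): [16, None, 26, 23, 46]
Compute height bottom-up (empty subtree = -1):
  height(23) = 1 + max(-1, -1) = 0
  height(46) = 1 + max(-1, -1) = 0
  height(26) = 1 + max(0, 0) = 1
  height(16) = 1 + max(-1, 1) = 2
Height = 2


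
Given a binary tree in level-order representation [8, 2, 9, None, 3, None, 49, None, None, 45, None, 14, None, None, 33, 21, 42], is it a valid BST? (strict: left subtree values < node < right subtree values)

Level-order array: [8, 2, 9, None, 3, None, 49, None, None, 45, None, 14, None, None, 33, 21, 42]
Validate using subtree bounds (lo, hi): at each node, require lo < value < hi,
then recurse left with hi=value and right with lo=value.
Preorder trace (stopping at first violation):
  at node 8 with bounds (-inf, +inf): OK
  at node 2 with bounds (-inf, 8): OK
  at node 3 with bounds (2, 8): OK
  at node 9 with bounds (8, +inf): OK
  at node 49 with bounds (9, +inf): OK
  at node 45 with bounds (9, 49): OK
  at node 14 with bounds (9, 45): OK
  at node 33 with bounds (14, 45): OK
  at node 21 with bounds (14, 33): OK
  at node 42 with bounds (33, 45): OK
No violation found at any node.
Result: Valid BST


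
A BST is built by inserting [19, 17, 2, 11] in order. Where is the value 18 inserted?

Starting tree (level order): [19, 17, None, 2, None, None, 11]
Insertion path: 19 -> 17
Result: insert 18 as right child of 17
Final tree (level order): [19, 17, None, 2, 18, None, 11]


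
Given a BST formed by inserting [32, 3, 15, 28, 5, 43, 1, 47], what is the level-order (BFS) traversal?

Tree insertion order: [32, 3, 15, 28, 5, 43, 1, 47]
Tree (level-order array): [32, 3, 43, 1, 15, None, 47, None, None, 5, 28]
BFS from the root, enqueuing left then right child of each popped node:
  queue [32] -> pop 32, enqueue [3, 43], visited so far: [32]
  queue [3, 43] -> pop 3, enqueue [1, 15], visited so far: [32, 3]
  queue [43, 1, 15] -> pop 43, enqueue [47], visited so far: [32, 3, 43]
  queue [1, 15, 47] -> pop 1, enqueue [none], visited so far: [32, 3, 43, 1]
  queue [15, 47] -> pop 15, enqueue [5, 28], visited so far: [32, 3, 43, 1, 15]
  queue [47, 5, 28] -> pop 47, enqueue [none], visited so far: [32, 3, 43, 1, 15, 47]
  queue [5, 28] -> pop 5, enqueue [none], visited so far: [32, 3, 43, 1, 15, 47, 5]
  queue [28] -> pop 28, enqueue [none], visited so far: [32, 3, 43, 1, 15, 47, 5, 28]
Result: [32, 3, 43, 1, 15, 47, 5, 28]


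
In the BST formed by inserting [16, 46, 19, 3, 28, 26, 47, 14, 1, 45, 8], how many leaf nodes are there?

Tree built from: [16, 46, 19, 3, 28, 26, 47, 14, 1, 45, 8]
Tree (level-order array): [16, 3, 46, 1, 14, 19, 47, None, None, 8, None, None, 28, None, None, None, None, 26, 45]
Rule: A leaf has 0 children.
Per-node child counts:
  node 16: 2 child(ren)
  node 3: 2 child(ren)
  node 1: 0 child(ren)
  node 14: 1 child(ren)
  node 8: 0 child(ren)
  node 46: 2 child(ren)
  node 19: 1 child(ren)
  node 28: 2 child(ren)
  node 26: 0 child(ren)
  node 45: 0 child(ren)
  node 47: 0 child(ren)
Matching nodes: [1, 8, 26, 45, 47]
Count of leaf nodes: 5


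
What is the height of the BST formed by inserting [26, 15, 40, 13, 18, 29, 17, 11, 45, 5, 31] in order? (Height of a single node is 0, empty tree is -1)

Insertion order: [26, 15, 40, 13, 18, 29, 17, 11, 45, 5, 31]
Tree (level-order array): [26, 15, 40, 13, 18, 29, 45, 11, None, 17, None, None, 31, None, None, 5]
Compute height bottom-up (empty subtree = -1):
  height(5) = 1 + max(-1, -1) = 0
  height(11) = 1 + max(0, -1) = 1
  height(13) = 1 + max(1, -1) = 2
  height(17) = 1 + max(-1, -1) = 0
  height(18) = 1 + max(0, -1) = 1
  height(15) = 1 + max(2, 1) = 3
  height(31) = 1 + max(-1, -1) = 0
  height(29) = 1 + max(-1, 0) = 1
  height(45) = 1 + max(-1, -1) = 0
  height(40) = 1 + max(1, 0) = 2
  height(26) = 1 + max(3, 2) = 4
Height = 4


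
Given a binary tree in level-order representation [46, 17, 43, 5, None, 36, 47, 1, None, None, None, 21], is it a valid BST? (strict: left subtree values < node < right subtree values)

Level-order array: [46, 17, 43, 5, None, 36, 47, 1, None, None, None, 21]
Validate using subtree bounds (lo, hi): at each node, require lo < value < hi,
then recurse left with hi=value and right with lo=value.
Preorder trace (stopping at first violation):
  at node 46 with bounds (-inf, +inf): OK
  at node 17 with bounds (-inf, 46): OK
  at node 5 with bounds (-inf, 17): OK
  at node 1 with bounds (-inf, 5): OK
  at node 43 with bounds (46, +inf): VIOLATION
Node 43 violates its bound: not (46 < 43 < +inf).
Result: Not a valid BST
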